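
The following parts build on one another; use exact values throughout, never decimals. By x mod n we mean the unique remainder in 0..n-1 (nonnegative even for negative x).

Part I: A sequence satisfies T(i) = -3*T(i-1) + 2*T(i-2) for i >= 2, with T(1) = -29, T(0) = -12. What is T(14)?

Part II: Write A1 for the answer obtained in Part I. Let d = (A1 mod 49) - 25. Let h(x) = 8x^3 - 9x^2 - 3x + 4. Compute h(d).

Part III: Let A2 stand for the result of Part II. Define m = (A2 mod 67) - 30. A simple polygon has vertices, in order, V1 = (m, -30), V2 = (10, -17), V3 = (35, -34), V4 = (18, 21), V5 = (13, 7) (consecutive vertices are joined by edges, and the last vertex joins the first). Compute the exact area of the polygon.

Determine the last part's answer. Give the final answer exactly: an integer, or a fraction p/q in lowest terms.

1341/2

Part I: T(2) = -3*(-29) + 2*(-12) = 63; iterating: T(2)=63, T(3)=-247, T(4)=867, T(5)=-3095, T(6)=11019, T(7)=-39247, T(8)=139779, T(9)=-497831, T(10)=1773051, T(11)=-6314815, T(12)=22490547, T(13)=-80101271, T(14)=285284907; answer 285284907
Part II: A1 = 285284907; d = 22; 8*(22)^3 - 9*(22)^2 - 3*(22)^1 + 4 = (85184) + (-4356) + (-66) + (4) = 80766; answer 80766
Part III: A2 = 80766; m = 1; cross terms: (1*-17 - 10*-30)=283, (10*-34 - 35*-17)=255, (35*21 - 18*-34)=1347, (18*7 - 13*21)=-147, (13*-30 - 1*7)=-397; twice the area = |1341| = 1341; area = 1341/2; answer 1341/2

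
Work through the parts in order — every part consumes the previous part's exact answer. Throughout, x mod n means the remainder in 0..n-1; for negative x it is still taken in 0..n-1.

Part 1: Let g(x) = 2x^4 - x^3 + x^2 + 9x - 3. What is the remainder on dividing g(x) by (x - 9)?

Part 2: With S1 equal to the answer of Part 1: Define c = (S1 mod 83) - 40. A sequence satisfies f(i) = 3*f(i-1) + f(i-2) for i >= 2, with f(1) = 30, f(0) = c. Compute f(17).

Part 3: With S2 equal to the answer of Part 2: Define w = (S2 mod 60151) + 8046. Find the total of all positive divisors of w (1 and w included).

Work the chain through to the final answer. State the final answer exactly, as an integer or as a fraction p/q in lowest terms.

54948

Part 1: remainder = value at the root: 2*(9)^4 - 1*(9)^3 + 1*(9)^2 + 9*(9)^1 - 3 = (13122) + (-729) + (81) + (81) + (-3) = 12552; answer 12552
Part 2: S1 = 12552; c = -21; f(2) = 3*(30) + 1*(-21) = 69; iterating: f(2)=69, f(3)=237, f(4)=780, f(5)=2577, f(6)=8511, f(7)=28110, f(8)=92841, f(9)=306633, f(10)=1012740, f(11)=3344853, f(12)=11047299, f(13)=36486750, f(14)=120507549, f(15)=398009397, f(16)=1314535740, f(17)=4341616617; answer 4341616617
Part 3: S2 = 4341616617; w = 45785; 45785 = 5 * 9157; sigma = (1 + 5) * (1 + 9157) = 6 * 9158 = 54948; answer 54948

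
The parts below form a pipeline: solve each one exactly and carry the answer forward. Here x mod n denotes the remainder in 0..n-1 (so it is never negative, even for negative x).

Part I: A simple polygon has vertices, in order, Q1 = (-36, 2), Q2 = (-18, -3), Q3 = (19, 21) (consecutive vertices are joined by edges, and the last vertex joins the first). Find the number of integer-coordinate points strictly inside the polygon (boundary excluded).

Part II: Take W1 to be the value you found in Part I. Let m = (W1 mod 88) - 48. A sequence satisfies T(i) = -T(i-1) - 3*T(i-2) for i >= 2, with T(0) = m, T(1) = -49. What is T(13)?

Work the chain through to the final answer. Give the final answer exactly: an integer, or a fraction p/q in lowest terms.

27431

Part I: cross terms: (-36*-3 - -18*2)=144, (-18*21 - 19*-3)=-321, (19*2 - -36*21)=794; twice the area = |617| = 617; area = 617/2; boundary points = 1 + 1 + 1 = 3; strictly interior points = area - boundary/2 + 1 = 308; answer 308
Part II: W1 = 308; m = -4; T(2) = -1*(-49) - 3*(-4) = 61; iterating: T(2)=61, T(3)=86, T(4)=-269, T(5)=11, T(6)=796, T(7)=-829, T(8)=-1559, T(9)=4046, T(10)=631, T(11)=-12769, T(12)=10876, T(13)=27431; answer 27431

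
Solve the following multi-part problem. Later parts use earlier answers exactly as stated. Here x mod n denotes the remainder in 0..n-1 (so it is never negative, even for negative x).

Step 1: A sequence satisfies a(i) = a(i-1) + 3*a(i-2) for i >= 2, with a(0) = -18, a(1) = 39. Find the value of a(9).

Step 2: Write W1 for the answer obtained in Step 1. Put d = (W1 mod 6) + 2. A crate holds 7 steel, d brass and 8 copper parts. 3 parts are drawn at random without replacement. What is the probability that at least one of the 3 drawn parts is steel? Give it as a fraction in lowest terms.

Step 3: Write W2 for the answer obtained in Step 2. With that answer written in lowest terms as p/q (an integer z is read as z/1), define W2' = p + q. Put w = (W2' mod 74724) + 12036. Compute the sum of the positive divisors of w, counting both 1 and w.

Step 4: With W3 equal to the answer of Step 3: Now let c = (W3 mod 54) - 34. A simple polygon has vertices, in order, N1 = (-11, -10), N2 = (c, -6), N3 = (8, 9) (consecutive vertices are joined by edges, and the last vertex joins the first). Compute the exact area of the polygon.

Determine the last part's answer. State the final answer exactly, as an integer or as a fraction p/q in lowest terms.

513/2

Step 1: a(2) = 1*(39) + 3*(-18) = -15; iterating: a(2)=-15, a(3)=102, a(4)=57, a(5)=363, a(6)=534, a(7)=1623, a(8)=3225, a(9)=8094; answer 8094
Step 2: W1 = 8094; d = 2; total draws C(17,3) = 680; complement C(10,3) = 120; favorable 680 - 120 = 560; P = 14/17; answer 14/17
Step 3: W2 = 14/17; threaded value p + q = 31; w = 12067; 12067 = 11 * 1097; sigma = (1 + 11) * (1 + 1097) = 12 * 1098 = 13176; answer 13176
Step 4: W3 = 13176; c = -34; cross terms: (-11*-6 - -34*-10)=-274, (-34*9 - 8*-6)=-258, (8*-10 - -11*9)=19; twice the area = |-513| = 513; area = 513/2; answer 513/2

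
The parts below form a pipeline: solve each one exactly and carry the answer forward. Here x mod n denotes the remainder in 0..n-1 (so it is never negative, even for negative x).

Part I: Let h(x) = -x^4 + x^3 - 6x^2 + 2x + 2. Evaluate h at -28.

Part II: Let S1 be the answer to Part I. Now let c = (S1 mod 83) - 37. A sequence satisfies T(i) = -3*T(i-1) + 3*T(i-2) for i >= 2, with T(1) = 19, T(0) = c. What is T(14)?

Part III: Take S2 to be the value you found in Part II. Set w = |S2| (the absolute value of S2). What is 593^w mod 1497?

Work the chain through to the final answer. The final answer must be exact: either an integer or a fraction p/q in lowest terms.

Part I: -1*(-28)^4 + 1*(-28)^3 - 6*(-28)^2 + 2*(-28)^1 + 2 = (-614656) + (-21952) + (-4704) + (-56) + (2) = -641366; answer -641366
Part II: S1 = -641366; c = 21; T(2) = -3*(19) + 3*(21) = 6; iterating: T(2)=6, T(3)=39, T(4)=-99, T(5)=414, T(6)=-1539, T(7)=5859, T(8)=-22194, T(9)=84159, T(10)=-319059, T(11)=1209654, T(12)=-4586139, T(13)=17387379, T(14)=-65920554; answer -65920554
Part III: S2 = -65920554; w = 65920554; squarings mod 1497: 593^1=593, 593^2=1351, 593^4=358, 593^8=919, 593^16=253, 593^32=1135, 593^64=805, 593^128=1321, 593^256=1036, 593^512=1444, 593^1024=1312, 593^2048=1291, 593^4096=520, 593^8192=940, 593^16384=370, 593^32768=673, 593^65536=835, 593^131072=1120, 593^262144=1411, 593^524288=1408, 593^1048576=436, 593^2097152=1474, 593^4194304=529, 593^8388608=1399, 593^16777216=622, 593^33554432=658; 593^65920554 = 593^2 * 593^8 * 593^32 * 593^512 * 593^1024 * 593^2048 * 593^4096 * 593^16384 * 593^32768 * 593^65536 * 593^262144 * 593^524288 * 593^2097152 * 593^4194304 * 593^8388608 * 593^16777216 * 593^33554432 = 985 (mod 1497); answer 985

985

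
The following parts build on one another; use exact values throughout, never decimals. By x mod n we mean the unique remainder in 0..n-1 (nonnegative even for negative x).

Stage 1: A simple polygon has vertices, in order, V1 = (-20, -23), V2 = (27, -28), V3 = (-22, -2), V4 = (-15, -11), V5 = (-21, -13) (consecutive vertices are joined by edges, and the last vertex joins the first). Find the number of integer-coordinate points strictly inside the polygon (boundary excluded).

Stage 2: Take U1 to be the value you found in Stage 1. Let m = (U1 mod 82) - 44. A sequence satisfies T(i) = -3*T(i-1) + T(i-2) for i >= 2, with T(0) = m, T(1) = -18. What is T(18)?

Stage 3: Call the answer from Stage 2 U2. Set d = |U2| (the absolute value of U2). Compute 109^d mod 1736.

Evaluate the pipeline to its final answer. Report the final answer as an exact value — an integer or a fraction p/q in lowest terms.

1101

Stage 1: cross terms: (-20*-28 - 27*-23)=1181, (27*-2 - -22*-28)=-670, (-22*-11 - -15*-2)=212, (-15*-13 - -21*-11)=-36, (-21*-23 - -20*-13)=223; twice the area = |910| = 910; area = 455; boundary points = 1 + 1 + 1 + 2 + 1 = 6; strictly interior points = area - boundary/2 + 1 = 453; answer 453
Stage 2: U1 = 453; m = -1; T(2) = -3*(-18) + 1*(-1) = 53; iterating: T(2)=53, T(3)=-177, T(4)=584, T(5)=-1929, T(6)=6371, T(7)=-21042, T(8)=69497, T(9)=-229533, T(10)=758096, T(11)=-2503821, T(12)=8269559, T(13)=-27312498, T(14)=90207053, T(15)=-297933657, T(16)=984008024, T(17)=-3249957729, T(18)=10733881211; answer 10733881211
Stage 3: U2 = 10733881211; d = 10733881211; squarings mod 1736: 109^1=109, 109^2=1465, 109^4=529, 109^8=345, 109^16=977, 109^32=1465, 109^64=529, 109^128=345, 109^256=977, 109^512=1465, 109^1024=529, 109^2048=345, 109^4096=977, 109^8192=1465, 109^16384=529, 109^32768=345, 109^65536=977, 109^131072=1465, 109^262144=529, 109^524288=345, 109^1048576=977, 109^2097152=1465, 109^4194304=529, 109^8388608=345, 109^16777216=977, 109^33554432=1465, 109^67108864=529, 109^134217728=345, 109^268435456=977, 109^536870912=1465, 109^1073741824=529, 109^2147483648=345, 109^4294967296=977, 109^8589934592=1465; 109^10733881211 = 109^1 * 109^2 * 109^8 * 109^16 * 109^32 * 109^64 * 109^256 * 109^512 * 109^1024 * 109^131072 * 109^524288 * 109^4194304 * 109^8388608 * 109^16777216 * 109^33554432 * 109^67108864 * 109^134217728 * 109^268435456 * 109^536870912 * 109^1073741824 * 109^8589934592 = 1101 (mod 1736); answer 1101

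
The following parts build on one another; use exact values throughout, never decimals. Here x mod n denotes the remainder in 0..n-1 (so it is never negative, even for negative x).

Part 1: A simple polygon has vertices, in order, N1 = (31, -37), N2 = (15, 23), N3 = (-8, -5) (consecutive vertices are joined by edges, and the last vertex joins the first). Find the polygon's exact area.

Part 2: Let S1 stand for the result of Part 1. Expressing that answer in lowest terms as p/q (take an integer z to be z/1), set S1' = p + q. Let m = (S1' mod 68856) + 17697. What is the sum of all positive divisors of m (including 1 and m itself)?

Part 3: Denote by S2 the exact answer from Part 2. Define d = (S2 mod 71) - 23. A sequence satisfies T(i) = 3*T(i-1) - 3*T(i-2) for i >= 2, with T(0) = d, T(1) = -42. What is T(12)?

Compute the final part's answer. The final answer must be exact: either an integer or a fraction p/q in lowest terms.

Part 1: cross terms: (31*23 - 15*-37)=1268, (15*-5 - -8*23)=109, (-8*-37 - 31*-5)=451; twice the area = |1828| = 1828; area = 914; answer 914
Part 2: S1 = 914; threaded value p + q = 915; m = 18612; 18612 = 2^2 * 3^2 * 11 * 47; sigma = (1 + 2 + 4) * (1 + 3 + 9) * (1 + 11) * (1 + 47) = 7 * 13 * 12 * 48 = 52416; answer 52416
Part 3: S2 = 52416; d = -5; T(2) = 3*(-42) - 3*(-5) = -111; iterating: T(2)=-111, T(3)=-207, T(4)=-288, T(5)=-243, T(6)=135, T(7)=1134, T(8)=2997, T(9)=5589, T(10)=7776, T(11)=6561, T(12)=-3645; answer -3645

-3645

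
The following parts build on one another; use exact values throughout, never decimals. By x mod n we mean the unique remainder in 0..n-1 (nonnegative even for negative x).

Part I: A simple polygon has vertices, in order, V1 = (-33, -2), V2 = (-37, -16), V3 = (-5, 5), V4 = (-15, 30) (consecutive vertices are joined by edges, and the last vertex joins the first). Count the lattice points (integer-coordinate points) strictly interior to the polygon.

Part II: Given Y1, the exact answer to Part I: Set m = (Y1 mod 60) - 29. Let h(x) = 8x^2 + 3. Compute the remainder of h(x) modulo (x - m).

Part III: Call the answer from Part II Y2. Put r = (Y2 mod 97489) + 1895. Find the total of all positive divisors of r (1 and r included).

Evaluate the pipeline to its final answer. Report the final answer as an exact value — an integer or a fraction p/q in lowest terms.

3282

Part I: cross terms: (-33*-16 - -37*-2)=454, (-37*5 - -5*-16)=-265, (-5*30 - -15*5)=-75, (-15*-2 - -33*30)=1020; twice the area = |1134| = 1134; area = 567; boundary points = 2 + 1 + 5 + 2 = 10; strictly interior points = area - boundary/2 + 1 = 563; answer 563
Part II: Y1 = 563; m = -6; remainder = value at the root: 8*(-6)^2 + 3 = (288) + (3) = 291; answer 291
Part III: Y2 = 291; r = 2186; 2186 = 2 * 1093; sigma = (1 + 2) * (1 + 1093) = 3 * 1094 = 3282; answer 3282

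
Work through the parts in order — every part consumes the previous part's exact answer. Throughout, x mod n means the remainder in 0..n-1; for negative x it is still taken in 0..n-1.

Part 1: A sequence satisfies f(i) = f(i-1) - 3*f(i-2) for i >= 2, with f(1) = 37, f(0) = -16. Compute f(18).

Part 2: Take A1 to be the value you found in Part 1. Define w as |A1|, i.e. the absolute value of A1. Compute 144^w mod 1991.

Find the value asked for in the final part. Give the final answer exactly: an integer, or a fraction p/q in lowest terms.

Part 1: f(2) = 1*(37) - 3*(-16) = 85; iterating: f(2)=85, f(3)=-26, f(4)=-281, f(5)=-203, f(6)=640, f(7)=1249, f(8)=-671, f(9)=-4418, f(10)=-2405, f(11)=10849, f(12)=18064, f(13)=-14483, f(14)=-68675, f(15)=-25226, f(16)=180799, f(17)=256477, f(18)=-285920; answer -285920
Part 2: A1 = -285920; w = 285920; squarings mod 1991: 144^1=144, 144^2=826, 144^4=1354, 144^8=1596, 144^16=727, 144^32=914, 144^64=1167, 144^128=45, 144^256=34, 144^512=1156, 144^1024=375, 144^2048=1255, 144^4096=144, 144^8192=826, 144^16384=1354, 144^32768=1596, 144^65536=727, 144^131072=914, 144^262144=1167; 144^285920 = 144^32 * 144^64 * 144^128 * 144^1024 * 144^2048 * 144^4096 * 144^16384 * 144^262144 = 243 (mod 1991); answer 243

243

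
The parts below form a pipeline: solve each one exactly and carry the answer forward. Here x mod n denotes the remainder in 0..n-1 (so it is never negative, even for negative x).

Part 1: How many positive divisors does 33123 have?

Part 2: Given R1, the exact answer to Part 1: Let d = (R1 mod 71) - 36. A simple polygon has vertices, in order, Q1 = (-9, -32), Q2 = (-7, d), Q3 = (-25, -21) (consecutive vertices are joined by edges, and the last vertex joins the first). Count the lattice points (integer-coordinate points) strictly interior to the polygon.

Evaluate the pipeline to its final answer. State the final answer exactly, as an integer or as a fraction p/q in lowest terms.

Part 1: 33123 = 3 * 61 * 181; number of divisors = (1+1) * (1+1) * (1+1) = 8; answer 8
Part 2: R1 = 8; d = -28; cross terms: (-9*-28 - -7*-32)=28, (-7*-21 - -25*-28)=-553, (-25*-32 - -9*-21)=611; twice the area = |86| = 86; area = 43; boundary points = 2 + 1 + 1 = 4; strictly interior points = area - boundary/2 + 1 = 42; answer 42

42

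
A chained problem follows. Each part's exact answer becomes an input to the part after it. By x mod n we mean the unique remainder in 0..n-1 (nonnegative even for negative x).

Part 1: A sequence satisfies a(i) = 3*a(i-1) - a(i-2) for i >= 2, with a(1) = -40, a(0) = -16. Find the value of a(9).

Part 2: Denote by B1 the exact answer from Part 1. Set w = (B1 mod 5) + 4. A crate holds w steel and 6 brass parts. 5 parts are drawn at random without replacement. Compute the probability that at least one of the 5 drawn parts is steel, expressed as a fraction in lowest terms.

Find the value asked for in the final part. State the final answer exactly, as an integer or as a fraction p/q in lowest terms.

131/132

Part 1: a(2) = 3*(-40) - 1*(-16) = -104; iterating: a(2)=-104, a(3)=-272, a(4)=-712, a(5)=-1864, a(6)=-4880, a(7)=-12776, a(8)=-33448, a(9)=-87568; answer -87568
Part 2: B1 = -87568; w = 6; total draws C(12,5) = 792; complement C(6,5) = 6; favorable 792 - 6 = 786; P = 131/132; answer 131/132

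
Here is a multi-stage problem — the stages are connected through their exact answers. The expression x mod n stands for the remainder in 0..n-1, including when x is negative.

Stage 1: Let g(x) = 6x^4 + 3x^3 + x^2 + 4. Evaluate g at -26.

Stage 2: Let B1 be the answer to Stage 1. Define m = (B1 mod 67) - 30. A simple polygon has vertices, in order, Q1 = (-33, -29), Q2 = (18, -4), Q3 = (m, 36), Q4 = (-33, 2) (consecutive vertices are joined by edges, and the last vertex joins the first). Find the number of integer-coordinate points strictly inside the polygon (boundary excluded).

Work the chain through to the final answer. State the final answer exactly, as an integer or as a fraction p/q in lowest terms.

Stage 1: 6*(-26)^4 + 3*(-26)^3 + 1*(-26)^2 + 4 = (2741856) + (-52728) + (676) + (4) = 2689808; answer 2689808
Stage 2: B1 = 2689808; m = -4; cross terms: (-33*-4 - 18*-29)=654, (18*36 - -4*-4)=632, (-4*2 - -33*36)=1180, (-33*-29 - -33*2)=1023; twice the area = |3489| = 3489; area = 3489/2; boundary points = 1 + 2 + 1 + 31 = 35; strictly interior points = area - boundary/2 + 1 = 1728; answer 1728

1728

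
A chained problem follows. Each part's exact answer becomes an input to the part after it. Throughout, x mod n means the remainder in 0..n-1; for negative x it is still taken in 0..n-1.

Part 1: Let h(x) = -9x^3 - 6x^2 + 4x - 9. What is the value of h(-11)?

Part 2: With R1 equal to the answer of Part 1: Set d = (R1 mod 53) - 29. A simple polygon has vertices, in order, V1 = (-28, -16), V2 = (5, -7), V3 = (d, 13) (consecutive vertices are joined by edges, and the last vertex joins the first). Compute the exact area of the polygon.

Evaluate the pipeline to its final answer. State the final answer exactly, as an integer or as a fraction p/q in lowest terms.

Part 1: -9*(-11)^3 - 6*(-11)^2 + 4*(-11)^1 - 9 = (11979) + (-726) + (-44) + (-9) = 11200; answer 11200
Part 2: R1 = 11200; d = -12; cross terms: (-28*-7 - 5*-16)=276, (5*13 - -12*-7)=-19, (-12*-16 - -28*13)=556; twice the area = |813| = 813; area = 813/2; answer 813/2

813/2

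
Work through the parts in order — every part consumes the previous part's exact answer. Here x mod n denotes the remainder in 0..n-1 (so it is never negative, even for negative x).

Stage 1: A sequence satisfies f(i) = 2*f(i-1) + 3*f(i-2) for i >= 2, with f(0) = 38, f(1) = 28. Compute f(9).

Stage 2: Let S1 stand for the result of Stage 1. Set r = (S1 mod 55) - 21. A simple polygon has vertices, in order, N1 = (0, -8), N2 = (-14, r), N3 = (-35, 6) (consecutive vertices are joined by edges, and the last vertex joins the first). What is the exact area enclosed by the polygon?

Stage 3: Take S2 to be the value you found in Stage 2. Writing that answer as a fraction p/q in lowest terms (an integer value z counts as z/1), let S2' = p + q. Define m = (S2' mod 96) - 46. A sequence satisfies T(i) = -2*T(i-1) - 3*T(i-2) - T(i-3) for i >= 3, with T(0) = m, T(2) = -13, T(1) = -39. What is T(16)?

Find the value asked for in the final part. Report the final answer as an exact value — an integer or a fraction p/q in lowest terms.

Stage 1: f(2) = 2*(28) + 3*(38) = 170; iterating: f(2)=170, f(3)=424, f(4)=1358, f(5)=3988, f(6)=12050, f(7)=36064, f(8)=108278, f(9)=324748; answer 324748
Stage 2: S1 = 324748; r = 7; cross terms: (0*7 - -14*-8)=-112, (-14*6 - -35*7)=161, (-35*-8 - 0*6)=280; twice the area = |329| = 329; area = 329/2; answer 329/2
Stage 3: S2 = 329/2; threaded value p + q = 331; m = -3; T(3) = -2*(-13) - 3*(-39) - 1*(-3) = 146; iterating: T(3)=146, T(4)=-214, T(5)=3, T(6)=490, T(7)=-775, T(8)=77, T(9)=1681, T(10)=-2818, T(11)=516, T(12)=5741, T(13)=-10212, T(14)=2685, T(15)=19525, T(16)=-36893; answer -36893

-36893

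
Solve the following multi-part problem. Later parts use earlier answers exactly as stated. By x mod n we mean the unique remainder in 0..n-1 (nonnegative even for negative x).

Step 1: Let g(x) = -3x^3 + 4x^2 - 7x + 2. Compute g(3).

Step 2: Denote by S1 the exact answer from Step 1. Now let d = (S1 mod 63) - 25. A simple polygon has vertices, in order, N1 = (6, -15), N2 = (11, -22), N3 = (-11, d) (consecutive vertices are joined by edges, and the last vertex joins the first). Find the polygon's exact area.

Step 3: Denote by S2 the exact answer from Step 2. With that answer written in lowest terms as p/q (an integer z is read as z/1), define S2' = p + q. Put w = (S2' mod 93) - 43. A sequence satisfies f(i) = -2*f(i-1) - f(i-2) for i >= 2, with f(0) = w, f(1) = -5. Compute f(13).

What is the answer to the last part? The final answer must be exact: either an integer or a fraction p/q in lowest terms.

Step 1: -3*(3)^3 + 4*(3)^2 - 7*(3)^1 + 2 = (-81) + (36) + (-21) + (2) = -64; answer -64
Step 2: S1 = -64; d = 37; cross terms: (6*-22 - 11*-15)=33, (11*37 - -11*-22)=165, (-11*-15 - 6*37)=-57; twice the area = |141| = 141; area = 141/2; answer 141/2
Step 3: S2 = 141/2; threaded value p + q = 143; w = 7; f(2) = -2*(-5) - 1*(7) = 3; iterating: f(2)=3, f(3)=-1, f(4)=-1, f(5)=3, f(6)=-5, f(7)=7, f(8)=-9, f(9)=11, f(10)=-13, f(11)=15, f(12)=-17, f(13)=19; answer 19

19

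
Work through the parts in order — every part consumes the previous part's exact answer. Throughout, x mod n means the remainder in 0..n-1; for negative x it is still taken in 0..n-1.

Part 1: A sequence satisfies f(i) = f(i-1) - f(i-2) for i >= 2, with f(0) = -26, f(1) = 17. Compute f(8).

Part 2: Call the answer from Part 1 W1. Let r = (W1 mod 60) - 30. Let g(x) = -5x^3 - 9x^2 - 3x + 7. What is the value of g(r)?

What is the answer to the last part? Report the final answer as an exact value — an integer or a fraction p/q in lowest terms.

Part 1: f(2) = 1*(17) - 1*(-26) = 43; iterating: f(2)=43, f(3)=26, f(4)=-17, f(5)=-43, f(6)=-26, f(7)=17, f(8)=43; answer 43
Part 2: W1 = 43; r = 13; -5*(13)^3 - 9*(13)^2 - 3*(13)^1 + 7 = (-10985) + (-1521) + (-39) + (7) = -12538; answer -12538

-12538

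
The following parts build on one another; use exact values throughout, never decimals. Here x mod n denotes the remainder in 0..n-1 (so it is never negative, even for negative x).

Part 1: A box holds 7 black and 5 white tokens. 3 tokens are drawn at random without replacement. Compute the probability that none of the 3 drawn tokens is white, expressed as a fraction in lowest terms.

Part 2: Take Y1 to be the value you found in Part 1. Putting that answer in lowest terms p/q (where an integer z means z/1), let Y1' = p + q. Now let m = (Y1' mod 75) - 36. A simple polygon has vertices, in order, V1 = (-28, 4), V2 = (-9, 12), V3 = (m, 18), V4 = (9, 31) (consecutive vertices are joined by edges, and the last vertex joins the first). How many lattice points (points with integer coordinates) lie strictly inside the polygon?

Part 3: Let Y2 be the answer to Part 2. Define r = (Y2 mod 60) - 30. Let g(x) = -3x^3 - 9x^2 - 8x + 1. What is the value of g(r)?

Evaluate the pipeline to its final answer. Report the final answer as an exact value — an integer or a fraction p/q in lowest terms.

-2987

Part 1: total draws C(12,3) = 220; favorable C(7,3) = 35; P = 7/44; answer 7/44
Part 2: Y1 = 7/44; threaded value p + q = 51; m = 15; cross terms: (-28*12 - -9*4)=-300, (-9*18 - 15*12)=-342, (15*31 - 9*18)=303, (9*4 - -28*31)=904; twice the area = |565| = 565; area = 565/2; boundary points = 1 + 6 + 1 + 1 = 9; strictly interior points = area - boundary/2 + 1 = 279; answer 279
Part 3: Y2 = 279; r = 9; -3*(9)^3 - 9*(9)^2 - 8*(9)^1 + 1 = (-2187) + (-729) + (-72) + (1) = -2987; answer -2987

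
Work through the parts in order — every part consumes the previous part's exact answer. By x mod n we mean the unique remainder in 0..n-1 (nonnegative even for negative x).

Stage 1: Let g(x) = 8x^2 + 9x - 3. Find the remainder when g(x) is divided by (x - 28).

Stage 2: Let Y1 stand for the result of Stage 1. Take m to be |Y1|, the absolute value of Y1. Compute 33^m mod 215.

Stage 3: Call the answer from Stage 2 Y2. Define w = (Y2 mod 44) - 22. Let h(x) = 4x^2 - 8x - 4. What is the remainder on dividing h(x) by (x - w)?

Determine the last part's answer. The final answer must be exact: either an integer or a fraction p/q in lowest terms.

Stage 1: remainder = value at the root: 8*(28)^2 + 9*(28)^1 - 3 = (6272) + (252) + (-3) = 6521; answer 6521
Stage 2: Y1 = 6521; m = 6521; squarings mod 215: 33^1=33, 33^2=14, 33^4=196, 33^8=146, 33^16=31, 33^32=101, 33^64=96, 33^128=186, 33^256=196, 33^512=146, 33^1024=31, 33^2048=101, 33^4096=96; 33^6521 = 33^1 * 33^8 * 33^16 * 33^32 * 33^64 * 33^256 * 33^2048 * 33^4096 = 28 (mod 215); answer 28
Stage 3: Y2 = 28; w = 6; remainder = value at the root: 4*(6)^2 - 8*(6)^1 - 4 = (144) + (-48) + (-4) = 92; answer 92

92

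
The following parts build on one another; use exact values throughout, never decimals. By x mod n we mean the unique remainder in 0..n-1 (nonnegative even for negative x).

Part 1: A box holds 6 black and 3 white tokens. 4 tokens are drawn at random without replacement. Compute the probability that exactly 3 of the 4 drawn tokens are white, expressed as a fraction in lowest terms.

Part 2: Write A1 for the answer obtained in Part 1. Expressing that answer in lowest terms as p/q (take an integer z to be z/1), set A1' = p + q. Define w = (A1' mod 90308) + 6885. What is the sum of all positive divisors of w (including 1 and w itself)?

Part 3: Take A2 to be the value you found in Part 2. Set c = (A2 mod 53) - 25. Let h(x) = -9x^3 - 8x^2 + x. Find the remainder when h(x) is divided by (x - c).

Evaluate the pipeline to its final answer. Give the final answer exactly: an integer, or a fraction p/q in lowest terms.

2688

Part 1: total draws C(9,4) = 126; favorable C(3,3)*C(6,1) = 6; P = 1/21; answer 1/21
Part 2: A1 = 1/21; threaded value p + q = 22; w = 6907; 6907 is prime, so its only divisors are 1 and 6907; sigma = 1 + 6907 = 6908; answer 6908
Part 3: A2 = 6908; c = -7; remainder = value at the root: -9*(-7)^3 - 8*(-7)^2 + 1*(-7)^1 = (3087) + (-392) + (-7) = 2688; answer 2688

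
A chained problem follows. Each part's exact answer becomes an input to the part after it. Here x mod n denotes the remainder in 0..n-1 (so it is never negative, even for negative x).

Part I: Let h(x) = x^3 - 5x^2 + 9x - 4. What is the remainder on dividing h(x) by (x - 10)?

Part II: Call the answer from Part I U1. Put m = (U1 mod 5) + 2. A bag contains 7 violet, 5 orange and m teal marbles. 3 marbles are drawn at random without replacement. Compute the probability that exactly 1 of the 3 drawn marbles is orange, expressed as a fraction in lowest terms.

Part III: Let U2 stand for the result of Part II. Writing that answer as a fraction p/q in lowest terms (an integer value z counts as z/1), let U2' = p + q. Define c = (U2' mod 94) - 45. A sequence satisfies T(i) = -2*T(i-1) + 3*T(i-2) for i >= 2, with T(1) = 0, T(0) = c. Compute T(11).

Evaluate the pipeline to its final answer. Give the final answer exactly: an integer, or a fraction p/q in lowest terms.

Part I: remainder = value at the root: 1*(10)^3 - 5*(10)^2 + 9*(10)^1 - 4 = (1000) + (-500) + (90) + (-4) = 586; answer 586
Part II: U1 = 586; m = 3; total draws C(15,3) = 455; favorable C(5,1)*C(10,2) = 225; P = 45/91; answer 45/91
Part III: U2 = 45/91; threaded value p + q = 136; c = -3; T(2) = -2*(0) + 3*(-3) = -9; iterating: T(2)=-9, T(3)=18, T(4)=-63, T(5)=180, T(6)=-549, T(7)=1638, T(8)=-4923, T(9)=14760, T(10)=-44289, T(11)=132858; answer 132858

132858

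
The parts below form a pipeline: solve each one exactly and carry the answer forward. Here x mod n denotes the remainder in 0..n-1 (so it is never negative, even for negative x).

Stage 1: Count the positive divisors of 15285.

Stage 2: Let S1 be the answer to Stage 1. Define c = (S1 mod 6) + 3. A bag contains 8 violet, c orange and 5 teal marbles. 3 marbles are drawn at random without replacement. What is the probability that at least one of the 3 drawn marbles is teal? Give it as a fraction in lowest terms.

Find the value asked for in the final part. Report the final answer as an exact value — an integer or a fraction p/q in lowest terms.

265/408

Stage 1: 15285 = 3 * 5 * 1019; number of divisors = (1+1) * (1+1) * (1+1) = 8; answer 8
Stage 2: S1 = 8; c = 5; total draws C(18,3) = 816; complement C(13,3) = 286; favorable 816 - 286 = 530; P = 265/408; answer 265/408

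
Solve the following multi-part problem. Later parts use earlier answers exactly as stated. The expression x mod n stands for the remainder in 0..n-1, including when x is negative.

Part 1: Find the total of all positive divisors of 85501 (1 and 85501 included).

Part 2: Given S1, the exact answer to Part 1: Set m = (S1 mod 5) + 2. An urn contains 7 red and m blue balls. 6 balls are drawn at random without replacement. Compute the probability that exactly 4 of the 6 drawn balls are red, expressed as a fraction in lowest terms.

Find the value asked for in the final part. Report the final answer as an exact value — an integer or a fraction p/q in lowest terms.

5/11

Part 1: 85501 = 13 * 6577; sigma = (1 + 13) * (1 + 6577) = 14 * 6578 = 92092; answer 92092
Part 2: S1 = 92092; m = 4; total draws C(11,6) = 462; favorable C(7,4)*C(4,2) = 210; P = 5/11; answer 5/11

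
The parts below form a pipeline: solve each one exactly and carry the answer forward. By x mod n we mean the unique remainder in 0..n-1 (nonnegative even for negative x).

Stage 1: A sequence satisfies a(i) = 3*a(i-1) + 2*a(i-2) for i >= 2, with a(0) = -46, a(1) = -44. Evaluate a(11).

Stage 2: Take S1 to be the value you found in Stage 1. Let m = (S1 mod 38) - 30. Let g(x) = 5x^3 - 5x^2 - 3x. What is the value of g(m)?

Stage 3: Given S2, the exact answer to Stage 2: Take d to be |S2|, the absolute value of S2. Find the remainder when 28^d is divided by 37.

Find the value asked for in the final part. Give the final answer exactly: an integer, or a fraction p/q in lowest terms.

Stage 1: a(2) = 3*(-44) + 2*(-46) = -224; iterating: a(2)=-224, a(3)=-760, a(4)=-2728, a(5)=-9704, a(6)=-34568, a(7)=-123112, a(8)=-438472, a(9)=-1561640, a(10)=-5561864, a(11)=-19808872; answer -19808872
Stage 2: S1 = -19808872; m = 4; 5*(4)^3 - 5*(4)^2 - 3*(4)^1 = (320) + (-80) + (-12) = 228; answer 228
Stage 3: S2 = 228; d = 228; squarings mod 37: 28^1=28, 28^2=7, 28^4=12, 28^8=33, 28^16=16, 28^32=34, 28^64=9, 28^128=7; 28^228 = 28^4 * 28^32 * 28^64 * 28^128 = 26 (mod 37); answer 26

26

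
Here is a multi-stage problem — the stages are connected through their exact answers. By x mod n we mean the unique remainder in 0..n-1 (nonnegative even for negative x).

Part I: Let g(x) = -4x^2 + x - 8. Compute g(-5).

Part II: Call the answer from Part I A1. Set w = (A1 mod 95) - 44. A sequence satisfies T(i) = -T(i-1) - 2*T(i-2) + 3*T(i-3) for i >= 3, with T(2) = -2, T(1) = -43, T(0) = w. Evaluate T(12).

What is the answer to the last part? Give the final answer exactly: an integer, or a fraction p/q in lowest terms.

57948

Part I: -4*(-5)^2 + 1*(-5)^1 - 8 = (-100) + (-5) + (-8) = -113; answer -113
Part II: A1 = -113; w = 33; T(3) = -1*(-2) - 2*(-43) + 3*(33) = 187; iterating: T(3)=187, T(4)=-312, T(5)=-68, T(6)=1253, T(7)=-2053, T(8)=-657, T(9)=8522, T(10)=-13367, T(11)=-5648, T(12)=57948; answer 57948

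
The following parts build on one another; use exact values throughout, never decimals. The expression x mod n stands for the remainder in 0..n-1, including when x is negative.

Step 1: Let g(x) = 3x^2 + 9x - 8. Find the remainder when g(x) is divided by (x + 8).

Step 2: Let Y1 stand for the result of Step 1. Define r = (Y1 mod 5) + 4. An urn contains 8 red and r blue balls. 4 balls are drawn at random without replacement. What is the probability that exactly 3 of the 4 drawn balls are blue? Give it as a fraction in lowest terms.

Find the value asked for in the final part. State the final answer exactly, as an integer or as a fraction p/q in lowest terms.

160/1001

Step 1: remainder = value at the root: 3*(-8)^2 + 9*(-8)^1 - 8 = (192) + (-72) + (-8) = 112; answer 112
Step 2: Y1 = 112; r = 6; total draws C(14,4) = 1001; favorable C(6,3)*C(8,1) = 160; P = 160/1001; answer 160/1001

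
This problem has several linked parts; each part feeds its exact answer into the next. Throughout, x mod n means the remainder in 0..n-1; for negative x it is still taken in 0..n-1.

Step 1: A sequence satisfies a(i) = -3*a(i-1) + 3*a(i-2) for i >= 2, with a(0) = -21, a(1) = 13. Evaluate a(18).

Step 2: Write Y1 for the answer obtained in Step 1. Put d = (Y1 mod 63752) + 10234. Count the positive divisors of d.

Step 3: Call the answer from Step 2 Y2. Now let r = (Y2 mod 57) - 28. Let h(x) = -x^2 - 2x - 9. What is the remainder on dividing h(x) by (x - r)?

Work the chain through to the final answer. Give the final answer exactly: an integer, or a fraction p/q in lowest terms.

Step 1: a(2) = -3*(13) + 3*(-21) = -102; iterating: a(2)=-102, a(3)=345, a(4)=-1341, a(5)=5058, a(6)=-19197, a(7)=72765, a(8)=-275886, a(9)=1045953, a(10)=-3965517, a(11)=15034410, a(12)=-56999781, a(13)=216102573, a(14)=-819307062, a(15)=3106228905, a(16)=-11776607901, a(17)=44648510418, a(18)=-169275354957; answer -169275354957
Step 2: Y1 = -169275354957; d = 49461; 49461 = 3 * 16487; number of divisors = (1+1) * (1+1) = 4; answer 4
Step 3: Y2 = 4; r = -24; remainder = value at the root: -1*(-24)^2 - 2*(-24)^1 - 9 = (-576) + (48) + (-9) = -537; answer -537

-537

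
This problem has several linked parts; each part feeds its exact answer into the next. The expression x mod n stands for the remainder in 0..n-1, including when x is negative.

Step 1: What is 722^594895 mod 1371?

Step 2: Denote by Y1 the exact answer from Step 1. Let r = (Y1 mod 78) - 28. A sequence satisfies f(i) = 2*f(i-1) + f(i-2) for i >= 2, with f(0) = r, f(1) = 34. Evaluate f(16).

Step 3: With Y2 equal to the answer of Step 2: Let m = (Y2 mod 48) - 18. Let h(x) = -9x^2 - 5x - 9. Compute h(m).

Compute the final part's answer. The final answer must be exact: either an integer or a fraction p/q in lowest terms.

-173

Step 1: squarings mod 1371: 722^1=722, 722^2=304, 722^4=559, 722^8=1264, 722^16=481, 722^32=1033, 722^64=451, 722^128=493, 722^256=382, 722^512=598, 722^1024=1144, 722^2048=802, 722^4096=205, 722^8192=895, 722^16384=361, 722^32768=76, 722^65536=292, 722^131072=262, 722^262144=94, 722^524288=610; 722^594895 = 722^1 * 722^2 * 722^4 * 722^8 * 722^64 * 722^128 * 722^256 * 722^512 * 722^4096 * 722^65536 * 722^524288 = 752 (mod 1371); answer 752
Step 2: Y1 = 752; r = 22; f(2) = 2*(34) + 1*(22) = 90; iterating: f(2)=90, f(3)=214, f(4)=518, f(5)=1250, f(6)=3018, f(7)=7286, f(8)=17590, f(9)=42466, f(10)=102522, f(11)=247510, f(12)=597542, f(13)=1442594, f(14)=3482730, f(15)=8408054, f(16)=20298838; answer 20298838
Step 3: Y2 = 20298838; m = 4; -9*(4)^2 - 5*(4)^1 - 9 = (-144) + (-20) + (-9) = -173; answer -173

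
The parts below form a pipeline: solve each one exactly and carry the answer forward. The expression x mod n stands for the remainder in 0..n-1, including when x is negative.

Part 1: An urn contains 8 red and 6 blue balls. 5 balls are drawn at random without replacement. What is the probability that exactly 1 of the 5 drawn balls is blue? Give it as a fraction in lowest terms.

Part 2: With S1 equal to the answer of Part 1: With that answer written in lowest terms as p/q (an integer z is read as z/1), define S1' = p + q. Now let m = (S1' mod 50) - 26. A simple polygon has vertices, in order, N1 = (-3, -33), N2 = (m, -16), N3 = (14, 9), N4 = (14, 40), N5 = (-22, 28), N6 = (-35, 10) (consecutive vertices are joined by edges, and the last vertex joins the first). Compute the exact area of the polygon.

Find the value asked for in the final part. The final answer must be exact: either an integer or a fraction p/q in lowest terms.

Part 1: total draws C(14,5) = 2002; favorable C(6,1)*C(8,4) = 420; P = 30/143; answer 30/143
Part 2: S1 = 30/143; threaded value p + q = 173; m = -3; cross terms: (-3*-16 - -3*-33)=-51, (-3*9 - 14*-16)=197, (14*40 - 14*9)=434, (14*28 - -22*40)=1272, (-22*10 - -35*28)=760, (-35*-33 - -3*10)=1185; twice the area = |3797| = 3797; area = 3797/2; answer 3797/2

3797/2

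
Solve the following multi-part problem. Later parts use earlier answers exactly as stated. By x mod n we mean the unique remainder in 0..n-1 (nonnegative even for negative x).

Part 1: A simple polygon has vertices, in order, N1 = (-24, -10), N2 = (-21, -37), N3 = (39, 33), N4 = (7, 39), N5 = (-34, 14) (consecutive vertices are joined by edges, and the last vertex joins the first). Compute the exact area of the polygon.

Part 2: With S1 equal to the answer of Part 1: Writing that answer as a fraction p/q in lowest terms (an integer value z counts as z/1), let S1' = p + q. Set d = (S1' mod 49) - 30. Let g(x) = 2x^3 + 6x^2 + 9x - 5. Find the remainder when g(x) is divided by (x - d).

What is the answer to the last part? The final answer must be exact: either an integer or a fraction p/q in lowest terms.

-16070

Part 1: cross terms: (-24*-37 - -21*-10)=678, (-21*33 - 39*-37)=750, (39*39 - 7*33)=1290, (7*14 - -34*39)=1424, (-34*-10 - -24*14)=676; twice the area = |4818| = 4818; area = 2409; answer 2409
Part 2: S1 = 2409; threaded value p + q = 2410; d = -21; remainder = value at the root: 2*(-21)^3 + 6*(-21)^2 + 9*(-21)^1 - 5 = (-18522) + (2646) + (-189) + (-5) = -16070; answer -16070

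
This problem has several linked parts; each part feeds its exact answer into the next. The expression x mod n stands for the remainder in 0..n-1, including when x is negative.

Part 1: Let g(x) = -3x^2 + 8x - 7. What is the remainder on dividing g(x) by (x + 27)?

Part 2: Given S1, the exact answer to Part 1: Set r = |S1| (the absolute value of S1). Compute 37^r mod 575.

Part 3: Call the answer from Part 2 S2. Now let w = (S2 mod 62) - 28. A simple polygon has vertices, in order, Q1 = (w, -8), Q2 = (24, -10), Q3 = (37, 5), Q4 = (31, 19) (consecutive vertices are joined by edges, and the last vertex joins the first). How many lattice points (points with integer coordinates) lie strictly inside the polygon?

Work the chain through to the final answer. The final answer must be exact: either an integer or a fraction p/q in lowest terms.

895

Part 1: remainder = value at the root: -3*(-27)^2 + 8*(-27)^1 - 7 = (-2187) + (-216) + (-7) = -2410; answer -2410
Part 2: S1 = -2410; r = 2410; squarings mod 575: 37^1=37, 37^2=219, 37^4=236, 37^8=496, 37^16=491, 37^32=156, 37^64=186, 37^128=96, 37^256=16, 37^512=256, 37^1024=561, 37^2048=196; 37^2410 = 37^2 * 37^8 * 37^32 * 37^64 * 37^256 * 37^2048 = 124 (mod 575); answer 124
Part 3: S2 = 124; w = -28; cross terms: (-28*-10 - 24*-8)=472, (24*5 - 37*-10)=490, (37*19 - 31*5)=548, (31*-8 - -28*19)=284; twice the area = |1794| = 1794; area = 897; boundary points = 2 + 1 + 2 + 1 = 6; strictly interior points = area - boundary/2 + 1 = 895; answer 895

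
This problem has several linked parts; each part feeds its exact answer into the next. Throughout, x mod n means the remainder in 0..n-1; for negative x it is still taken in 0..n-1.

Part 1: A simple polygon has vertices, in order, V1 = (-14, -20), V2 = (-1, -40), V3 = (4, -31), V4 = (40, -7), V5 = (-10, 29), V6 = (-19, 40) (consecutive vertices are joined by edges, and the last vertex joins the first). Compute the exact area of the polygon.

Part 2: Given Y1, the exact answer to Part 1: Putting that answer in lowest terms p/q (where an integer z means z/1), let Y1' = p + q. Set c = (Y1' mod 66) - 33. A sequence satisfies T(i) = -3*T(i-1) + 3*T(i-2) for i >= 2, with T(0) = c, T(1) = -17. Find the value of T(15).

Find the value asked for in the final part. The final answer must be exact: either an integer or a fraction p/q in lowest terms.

Part 1: cross terms: (-14*-40 - -1*-20)=540, (-1*-31 - 4*-40)=191, (4*-7 - 40*-31)=1212, (40*29 - -10*-7)=1090, (-10*40 - -19*29)=151, (-19*-20 - -14*40)=940; twice the area = |4124| = 4124; area = 2062; answer 2062
Part 2: Y1 = 2062; threaded value p + q = 2063; c = -16; T(2) = -3*(-17) + 3*(-16) = 3; iterating: T(2)=3, T(3)=-60, T(4)=189, T(5)=-747, T(6)=2808, T(7)=-10665, T(8)=40419, T(9)=-153252, T(10)=581013, T(11)=-2202795, T(12)=8351424, T(13)=-31662657, T(14)=120042243, T(15)=-455114700; answer -455114700

-455114700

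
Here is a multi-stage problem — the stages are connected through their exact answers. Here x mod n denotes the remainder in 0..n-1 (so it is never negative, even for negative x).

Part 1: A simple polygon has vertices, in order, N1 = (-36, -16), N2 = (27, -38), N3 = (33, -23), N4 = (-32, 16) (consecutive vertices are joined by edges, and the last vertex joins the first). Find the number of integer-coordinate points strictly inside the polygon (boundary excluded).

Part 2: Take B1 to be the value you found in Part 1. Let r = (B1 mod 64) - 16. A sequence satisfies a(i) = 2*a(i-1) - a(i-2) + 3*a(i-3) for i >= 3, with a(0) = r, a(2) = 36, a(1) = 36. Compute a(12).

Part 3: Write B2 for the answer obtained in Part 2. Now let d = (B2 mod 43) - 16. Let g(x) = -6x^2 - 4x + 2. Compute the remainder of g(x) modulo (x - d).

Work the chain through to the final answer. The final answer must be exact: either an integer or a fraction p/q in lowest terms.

Part 1: cross terms: (-36*-38 - 27*-16)=1800, (27*-23 - 33*-38)=633, (33*16 - -32*-23)=-208, (-32*-16 - -36*16)=1088; twice the area = |3313| = 3313; area = 3313/2; boundary points = 1 + 3 + 13 + 4 = 21; strictly interior points = area - boundary/2 + 1 = 1647; answer 1647
Part 2: B1 = 1647; r = 31; a(3) = 2*(36) - 1*(36) + 3*(31) = 129; iterating: a(3)=129, a(4)=330, a(5)=639, a(6)=1335, a(7)=3021, a(8)=6624, a(9)=14232, a(10)=30903, a(11)=67446, a(12)=146685; answer 146685
Part 3: B2 = 146685; d = -4; remainder = value at the root: -6*(-4)^2 - 4*(-4)^1 + 2 = (-96) + (16) + (2) = -78; answer -78

-78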